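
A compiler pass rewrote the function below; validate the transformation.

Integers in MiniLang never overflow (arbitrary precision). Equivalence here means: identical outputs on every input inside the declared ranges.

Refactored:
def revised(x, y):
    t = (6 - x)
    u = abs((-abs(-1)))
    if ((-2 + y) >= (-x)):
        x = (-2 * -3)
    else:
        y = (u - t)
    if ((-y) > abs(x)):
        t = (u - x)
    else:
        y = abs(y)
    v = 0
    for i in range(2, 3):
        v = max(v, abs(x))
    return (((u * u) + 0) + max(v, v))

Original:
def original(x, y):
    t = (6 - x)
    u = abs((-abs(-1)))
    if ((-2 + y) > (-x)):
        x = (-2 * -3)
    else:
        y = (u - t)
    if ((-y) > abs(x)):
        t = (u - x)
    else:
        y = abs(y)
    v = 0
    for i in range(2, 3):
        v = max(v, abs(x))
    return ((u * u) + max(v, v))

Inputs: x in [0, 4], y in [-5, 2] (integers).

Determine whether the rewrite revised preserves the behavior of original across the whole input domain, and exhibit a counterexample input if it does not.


There is a counterexample at x=0, y=2: 1 on one side, 7 on the other.
original: t=6, then u=1, then ((-2 + y) > (-x)) is false, then y=-5, then ((-y) > abs(x)) is true, then t=1, then v=0, then (i=2), then v=0, then returns 1
revised: t=6, then u=1, then ((-2 + y) >= (-x)) is true, then x=6, then ((-y) > abs(x)) is false, then y=2, then v=0, then (i=2), then v=6, then returns 7
verdict: not equivalent; witness: x=0, y=2


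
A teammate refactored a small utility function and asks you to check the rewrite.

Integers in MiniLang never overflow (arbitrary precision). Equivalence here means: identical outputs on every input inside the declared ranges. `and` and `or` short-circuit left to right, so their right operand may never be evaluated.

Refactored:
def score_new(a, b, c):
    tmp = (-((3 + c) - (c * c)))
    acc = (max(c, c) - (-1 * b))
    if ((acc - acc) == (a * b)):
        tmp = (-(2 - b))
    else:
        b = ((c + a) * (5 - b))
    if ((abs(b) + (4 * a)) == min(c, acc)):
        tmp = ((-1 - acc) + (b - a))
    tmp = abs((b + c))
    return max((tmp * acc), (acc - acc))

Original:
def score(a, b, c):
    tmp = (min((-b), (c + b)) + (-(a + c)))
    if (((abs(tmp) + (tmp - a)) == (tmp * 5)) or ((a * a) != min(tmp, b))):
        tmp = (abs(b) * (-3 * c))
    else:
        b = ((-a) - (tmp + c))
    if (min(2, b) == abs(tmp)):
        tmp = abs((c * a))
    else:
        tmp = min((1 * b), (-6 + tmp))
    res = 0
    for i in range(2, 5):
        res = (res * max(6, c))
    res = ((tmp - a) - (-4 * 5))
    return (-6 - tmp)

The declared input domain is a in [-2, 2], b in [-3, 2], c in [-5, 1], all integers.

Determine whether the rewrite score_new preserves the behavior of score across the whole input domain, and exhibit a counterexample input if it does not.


Try a=-2, b=-3, c=-5.
score: tmp=-1, then (((abs(tmp) + (tmp - a)) == (tmp * 5)) or ((a * a) != min(tmp, b))) is true, then tmp=45, then (min(2, b) == abs(tmp)) is false, then tmp=-3, then res=0, then (i=2), then res=0, then (i=3), then res=0, then (i=4), then res=0, then res=19, then returns -3
score_new: tmp=27, then acc=-8, then ((acc - acc) == (a * b)) is false, then b=-56, then ((abs(b) + (4 * a)) == min(c, acc)) is false, then tmp=61, then returns 0
-3 != 0, so the rewrite changes behavior.
verdict: not equivalent; witness: a=-2, b=-3, c=-5


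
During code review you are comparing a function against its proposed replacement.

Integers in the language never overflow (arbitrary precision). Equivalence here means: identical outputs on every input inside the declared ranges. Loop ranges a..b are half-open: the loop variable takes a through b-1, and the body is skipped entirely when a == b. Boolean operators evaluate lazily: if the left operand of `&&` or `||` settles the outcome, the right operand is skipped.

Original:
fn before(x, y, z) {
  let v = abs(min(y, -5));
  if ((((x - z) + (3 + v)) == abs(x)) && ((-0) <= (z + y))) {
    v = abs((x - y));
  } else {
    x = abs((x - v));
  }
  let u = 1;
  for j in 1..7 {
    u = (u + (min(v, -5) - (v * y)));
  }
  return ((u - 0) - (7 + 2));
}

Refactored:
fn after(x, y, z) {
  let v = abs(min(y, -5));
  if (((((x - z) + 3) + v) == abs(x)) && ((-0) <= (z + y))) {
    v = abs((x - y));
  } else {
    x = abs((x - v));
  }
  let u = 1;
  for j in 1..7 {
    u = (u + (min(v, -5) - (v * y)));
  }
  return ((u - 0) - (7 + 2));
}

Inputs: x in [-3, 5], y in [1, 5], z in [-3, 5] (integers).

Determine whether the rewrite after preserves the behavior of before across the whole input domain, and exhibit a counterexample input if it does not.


Reading the diff, among the changes: same computation, different form.
As a probe, take x=-1, y=3, z=-2: before runs v := 5 | ((((x - z) + (3 + v)) == abs(x)) && ((-0) <= (z + y))): false | x := 6 | u := 1 | iter j=1: | u := -19 | iter j=2: | u := -39 | iter j=3: | u := -59 | iter j=4: | u := -79 | iter j=5: | u := -99 | iter j=6: | u := -119 | result -128; after runs v := 5 | (((((x - z) + 3) + v) == abs(x)) && ((-0) <= (z + y))): false | x := 6 | u := 1 | iter j=1: | u := -19 | iter j=2: | u := -39 | iter j=3: | u := -59 | iter j=4: | u := -79 | iter j=5: | u := -99 | iter j=6: | u := -119 | result -128; both end at -128.
Every one of the 405 inputs gives matching results.
verdict: equivalent


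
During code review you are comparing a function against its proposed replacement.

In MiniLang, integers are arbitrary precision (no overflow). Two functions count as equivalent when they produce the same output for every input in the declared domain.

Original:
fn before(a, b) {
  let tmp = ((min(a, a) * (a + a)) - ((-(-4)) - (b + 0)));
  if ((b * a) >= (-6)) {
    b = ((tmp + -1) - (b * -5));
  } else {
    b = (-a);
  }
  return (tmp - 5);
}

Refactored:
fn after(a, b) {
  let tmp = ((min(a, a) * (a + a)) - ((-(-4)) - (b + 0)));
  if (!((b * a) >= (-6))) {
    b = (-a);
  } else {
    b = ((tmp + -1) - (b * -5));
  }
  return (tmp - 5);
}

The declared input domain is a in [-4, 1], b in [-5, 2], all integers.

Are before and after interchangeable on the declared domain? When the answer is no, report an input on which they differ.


The two are interchangeable: boolean connective usage differs, and every declared input agrees.
One worked example (a=-3, b=-2) — before: tmp := 12 | ((b * a) >= (-6)): true | b := 1 | result 7; after: tmp := 12 | (!((b * a) >= (-6))): false | b := 1 | result 7; agreement on 7.
Across all 48 domain points the two functions coincide.
verdict: equivalent


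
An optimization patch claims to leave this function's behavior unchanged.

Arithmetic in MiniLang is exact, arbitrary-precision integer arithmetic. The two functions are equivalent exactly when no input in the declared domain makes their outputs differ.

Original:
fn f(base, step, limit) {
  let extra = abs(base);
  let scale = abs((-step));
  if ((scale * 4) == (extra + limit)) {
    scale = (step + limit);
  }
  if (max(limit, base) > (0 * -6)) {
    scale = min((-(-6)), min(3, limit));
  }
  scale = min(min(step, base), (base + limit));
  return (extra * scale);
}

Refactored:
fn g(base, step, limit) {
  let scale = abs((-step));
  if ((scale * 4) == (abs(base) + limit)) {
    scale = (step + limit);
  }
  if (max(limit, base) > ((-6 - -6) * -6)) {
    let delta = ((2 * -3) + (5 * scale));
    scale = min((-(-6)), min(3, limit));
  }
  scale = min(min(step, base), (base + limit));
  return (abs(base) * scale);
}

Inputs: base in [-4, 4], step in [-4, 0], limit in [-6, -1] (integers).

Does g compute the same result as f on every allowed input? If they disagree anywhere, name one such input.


Changes here: arithmetic usage differs; local variable names differ; constant usage differs; min/max/abs usage differs; the full 270-point sweep finds no disagreement.
verdict: equivalent


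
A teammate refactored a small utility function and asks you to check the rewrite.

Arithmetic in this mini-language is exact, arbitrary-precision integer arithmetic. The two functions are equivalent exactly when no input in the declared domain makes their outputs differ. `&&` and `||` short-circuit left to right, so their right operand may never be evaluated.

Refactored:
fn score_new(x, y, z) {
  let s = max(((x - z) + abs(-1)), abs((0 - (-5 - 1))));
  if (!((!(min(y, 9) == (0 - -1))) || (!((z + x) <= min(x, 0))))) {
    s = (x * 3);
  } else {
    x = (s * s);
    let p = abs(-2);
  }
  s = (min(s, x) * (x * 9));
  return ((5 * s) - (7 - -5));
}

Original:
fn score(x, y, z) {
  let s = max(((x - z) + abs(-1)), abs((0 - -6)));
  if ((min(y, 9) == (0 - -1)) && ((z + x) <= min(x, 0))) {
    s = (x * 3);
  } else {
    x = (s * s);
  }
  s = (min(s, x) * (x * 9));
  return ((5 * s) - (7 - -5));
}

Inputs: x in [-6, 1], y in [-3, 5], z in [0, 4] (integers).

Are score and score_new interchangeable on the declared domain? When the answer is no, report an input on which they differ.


Although local variable names differ; boolean connective usage differs; constant usage differs; min/max/abs usage differs; statement counts differ; arithmetic usage differs, 360/360 inputs agree.
verdict: equivalent


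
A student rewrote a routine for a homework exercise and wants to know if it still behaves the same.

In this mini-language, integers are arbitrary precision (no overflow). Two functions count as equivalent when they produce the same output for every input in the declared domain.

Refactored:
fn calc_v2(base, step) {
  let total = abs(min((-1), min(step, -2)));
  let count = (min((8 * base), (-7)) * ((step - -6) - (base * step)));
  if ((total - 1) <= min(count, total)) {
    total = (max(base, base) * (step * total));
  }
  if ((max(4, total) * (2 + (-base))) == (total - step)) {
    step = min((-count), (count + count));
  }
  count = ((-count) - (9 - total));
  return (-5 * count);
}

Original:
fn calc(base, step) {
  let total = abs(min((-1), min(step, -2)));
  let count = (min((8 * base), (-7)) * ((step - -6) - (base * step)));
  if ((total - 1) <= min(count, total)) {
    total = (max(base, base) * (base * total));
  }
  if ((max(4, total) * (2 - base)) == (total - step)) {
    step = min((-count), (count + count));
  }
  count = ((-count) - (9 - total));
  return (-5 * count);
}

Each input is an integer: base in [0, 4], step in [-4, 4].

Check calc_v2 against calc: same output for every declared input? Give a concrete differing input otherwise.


Run the pair on base=3, step=4.
calc: total := 2 | count := 14 | ((total - 1) <= min(count, total)): true | total := 18 | ((max(4, total) * (2 - base)) == (total - step)): false | count := -5 | result 25
calc_v2: total := 2 | count := 14 | ((total - 1) <= min(count, total)): true | total := 24 | ((max(4, total) * (2 + (-base))) == (total - step)): false | count := 1 | result -5
25 vs -5 — the two versions disagree here.
verdict: not equivalent; witness: base=3, step=4


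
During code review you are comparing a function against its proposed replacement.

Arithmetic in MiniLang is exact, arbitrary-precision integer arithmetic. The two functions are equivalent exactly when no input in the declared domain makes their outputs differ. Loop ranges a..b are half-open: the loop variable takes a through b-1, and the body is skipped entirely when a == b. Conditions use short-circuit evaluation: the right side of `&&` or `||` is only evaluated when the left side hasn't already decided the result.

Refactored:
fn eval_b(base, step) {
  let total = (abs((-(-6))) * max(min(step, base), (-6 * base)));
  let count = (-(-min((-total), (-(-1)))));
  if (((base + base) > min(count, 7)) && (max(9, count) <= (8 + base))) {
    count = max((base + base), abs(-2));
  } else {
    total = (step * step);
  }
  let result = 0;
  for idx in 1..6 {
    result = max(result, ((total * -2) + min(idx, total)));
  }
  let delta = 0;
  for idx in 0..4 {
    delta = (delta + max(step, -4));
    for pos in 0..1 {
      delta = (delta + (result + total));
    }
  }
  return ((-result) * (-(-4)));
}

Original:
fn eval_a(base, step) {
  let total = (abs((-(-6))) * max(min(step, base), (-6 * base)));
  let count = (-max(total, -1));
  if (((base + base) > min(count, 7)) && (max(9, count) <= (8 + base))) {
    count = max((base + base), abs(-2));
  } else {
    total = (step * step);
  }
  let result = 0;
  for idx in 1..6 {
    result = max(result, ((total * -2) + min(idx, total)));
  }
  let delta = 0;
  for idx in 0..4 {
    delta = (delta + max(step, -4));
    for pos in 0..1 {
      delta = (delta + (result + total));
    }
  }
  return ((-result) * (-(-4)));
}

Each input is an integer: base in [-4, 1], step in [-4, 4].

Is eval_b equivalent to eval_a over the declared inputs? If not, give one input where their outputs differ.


Equivalent — the differences include min/max/abs usage differs, yet no declared input distinguishes the two.
Spot check at base=-4, step=0 — eval_a: total=144, then count=-144, then (((base + base) > min(count, 7)) && (max(9, count) <= (8 + base))) is false, then total=0, then result=0, then (idx=1), then result=0, then (idx=2), then result=0, then (idx=3), then result=0, then (idx=4), then result=0, then (idx=5), then result=0, then delta=0, then (idx=0), then delta=0, then (pos=0), then delta=0, then (idx=1), then delta=0, then (pos=0), then delta=0, then (idx=2), then delta=0, then (pos=0), then delta=0, then (idx=3), then delta=0, then (pos=0), then delta=0, then returns 0. eval_b: total=144, then count=-144, then (((base + base) > min(count, 7)) && (max(9, count) <= (8 + base))) is false, then total=0, then result=0, then (idx=1), then result=0, then (idx=2), then result=0, then (idx=3), then result=0, then (idx=4), then result=0, then (idx=5), then result=0, then delta=0, then (idx=0), then delta=0, then (pos=0), then delta=0, then (idx=1), then delta=0, then (pos=0), then delta=0, then (idx=2), then delta=0, then (pos=0), then delta=0, then (idx=3), then delta=0, then (pos=0), then delta=0, then returns 0. Both give 0.
Across all 54 domain points the two functions coincide.
verdict: equivalent


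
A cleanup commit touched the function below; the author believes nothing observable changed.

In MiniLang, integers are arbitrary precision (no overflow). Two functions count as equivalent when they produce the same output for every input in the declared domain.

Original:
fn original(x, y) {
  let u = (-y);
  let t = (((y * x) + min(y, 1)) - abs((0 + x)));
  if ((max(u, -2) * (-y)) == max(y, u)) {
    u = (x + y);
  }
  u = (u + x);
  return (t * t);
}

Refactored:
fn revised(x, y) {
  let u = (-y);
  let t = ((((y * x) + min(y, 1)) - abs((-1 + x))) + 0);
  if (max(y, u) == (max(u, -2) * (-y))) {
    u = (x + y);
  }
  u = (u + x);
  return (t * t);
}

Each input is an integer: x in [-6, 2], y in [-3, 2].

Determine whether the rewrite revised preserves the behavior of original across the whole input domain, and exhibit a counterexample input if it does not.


The rewrite breaks on x=-6, y=-3, where the results are 81 and 64.
original: u := 3 | t := 9 | ((max(u, -2) * (-y)) == max(y, u)): false | u := -3 | result 81
revised: u := 3 | t := 8 | (max(y, u) == (max(u, -2) * (-y))): false | u := -3 | result 64
verdict: not equivalent; witness: x=-6, y=-3


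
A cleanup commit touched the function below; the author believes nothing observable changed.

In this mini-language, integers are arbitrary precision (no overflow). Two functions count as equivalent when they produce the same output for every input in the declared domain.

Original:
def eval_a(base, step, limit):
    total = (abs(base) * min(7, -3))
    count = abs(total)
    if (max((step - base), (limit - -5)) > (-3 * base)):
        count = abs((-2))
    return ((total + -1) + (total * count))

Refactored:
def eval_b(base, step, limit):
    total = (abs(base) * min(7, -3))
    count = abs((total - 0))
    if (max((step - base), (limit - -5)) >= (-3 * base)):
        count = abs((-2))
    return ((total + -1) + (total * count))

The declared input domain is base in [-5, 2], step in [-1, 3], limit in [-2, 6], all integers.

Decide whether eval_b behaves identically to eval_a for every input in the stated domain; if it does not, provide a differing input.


At base=-3, step=-1, limit=4: eval_a gives -91, eval_b gives -28.
verdict: not equivalent; witness: base=-3, step=-1, limit=4


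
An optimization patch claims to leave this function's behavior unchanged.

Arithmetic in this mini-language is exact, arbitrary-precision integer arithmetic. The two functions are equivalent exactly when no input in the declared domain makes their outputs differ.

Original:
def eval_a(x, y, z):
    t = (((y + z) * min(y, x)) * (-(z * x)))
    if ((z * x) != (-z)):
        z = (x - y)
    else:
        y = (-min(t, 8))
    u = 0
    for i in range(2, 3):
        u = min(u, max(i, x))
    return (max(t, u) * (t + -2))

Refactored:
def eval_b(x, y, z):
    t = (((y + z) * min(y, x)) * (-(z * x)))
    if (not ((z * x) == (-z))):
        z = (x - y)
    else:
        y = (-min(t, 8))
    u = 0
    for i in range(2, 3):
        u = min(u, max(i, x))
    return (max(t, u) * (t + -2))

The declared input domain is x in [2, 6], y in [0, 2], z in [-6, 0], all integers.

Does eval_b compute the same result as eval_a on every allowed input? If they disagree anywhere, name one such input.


Differences: boolean connective usage differs; also comparison usage differs — yet all 105 inputs agree.
verdict: equivalent


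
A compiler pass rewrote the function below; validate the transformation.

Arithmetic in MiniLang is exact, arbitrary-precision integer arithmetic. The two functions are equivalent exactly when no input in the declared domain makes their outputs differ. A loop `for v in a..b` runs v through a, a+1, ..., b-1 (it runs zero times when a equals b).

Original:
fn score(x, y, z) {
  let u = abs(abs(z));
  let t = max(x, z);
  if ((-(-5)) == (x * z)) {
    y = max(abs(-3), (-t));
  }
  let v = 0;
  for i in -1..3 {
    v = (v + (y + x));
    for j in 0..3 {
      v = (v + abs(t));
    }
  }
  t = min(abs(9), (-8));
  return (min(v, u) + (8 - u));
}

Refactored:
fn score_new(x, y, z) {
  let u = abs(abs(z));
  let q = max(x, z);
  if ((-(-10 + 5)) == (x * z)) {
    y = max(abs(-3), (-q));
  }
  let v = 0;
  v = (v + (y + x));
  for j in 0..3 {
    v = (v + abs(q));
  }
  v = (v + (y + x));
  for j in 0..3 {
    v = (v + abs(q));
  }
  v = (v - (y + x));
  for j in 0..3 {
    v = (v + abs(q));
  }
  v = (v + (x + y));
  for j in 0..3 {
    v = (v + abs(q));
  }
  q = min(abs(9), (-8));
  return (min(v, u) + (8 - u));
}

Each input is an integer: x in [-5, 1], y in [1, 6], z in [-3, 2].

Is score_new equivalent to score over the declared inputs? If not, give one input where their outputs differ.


On input x=-5, y=1, z=0, score returns -8 while score_new returns 0.
verdict: not equivalent; witness: x=-5, y=1, z=0


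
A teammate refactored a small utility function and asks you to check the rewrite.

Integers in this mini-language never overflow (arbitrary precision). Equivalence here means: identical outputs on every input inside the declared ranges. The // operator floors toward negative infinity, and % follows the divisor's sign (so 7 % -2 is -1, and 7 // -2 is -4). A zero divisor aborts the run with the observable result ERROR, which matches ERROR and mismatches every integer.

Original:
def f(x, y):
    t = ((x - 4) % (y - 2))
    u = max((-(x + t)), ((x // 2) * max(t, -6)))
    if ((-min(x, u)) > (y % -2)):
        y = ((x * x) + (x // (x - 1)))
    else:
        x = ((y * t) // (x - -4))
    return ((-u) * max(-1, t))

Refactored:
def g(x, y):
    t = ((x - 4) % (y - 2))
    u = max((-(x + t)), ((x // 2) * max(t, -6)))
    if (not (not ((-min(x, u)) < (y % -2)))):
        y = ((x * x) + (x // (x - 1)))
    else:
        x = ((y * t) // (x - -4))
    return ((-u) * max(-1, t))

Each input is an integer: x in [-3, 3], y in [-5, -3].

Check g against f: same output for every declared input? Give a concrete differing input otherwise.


Consider the input x=1, y=-4.
f: t := -3 | u := 2 | ((-min(x, u)) > (y % -2)): false | x := 2 | result 2
g: t := -3 | u := 2 | (not (not ((-min(x, u)) < (y % -2)))): true | divide-by-zero, output ERROR
2 != ERROR, so the rewrite changes behavior.
verdict: not equivalent; witness: x=1, y=-4


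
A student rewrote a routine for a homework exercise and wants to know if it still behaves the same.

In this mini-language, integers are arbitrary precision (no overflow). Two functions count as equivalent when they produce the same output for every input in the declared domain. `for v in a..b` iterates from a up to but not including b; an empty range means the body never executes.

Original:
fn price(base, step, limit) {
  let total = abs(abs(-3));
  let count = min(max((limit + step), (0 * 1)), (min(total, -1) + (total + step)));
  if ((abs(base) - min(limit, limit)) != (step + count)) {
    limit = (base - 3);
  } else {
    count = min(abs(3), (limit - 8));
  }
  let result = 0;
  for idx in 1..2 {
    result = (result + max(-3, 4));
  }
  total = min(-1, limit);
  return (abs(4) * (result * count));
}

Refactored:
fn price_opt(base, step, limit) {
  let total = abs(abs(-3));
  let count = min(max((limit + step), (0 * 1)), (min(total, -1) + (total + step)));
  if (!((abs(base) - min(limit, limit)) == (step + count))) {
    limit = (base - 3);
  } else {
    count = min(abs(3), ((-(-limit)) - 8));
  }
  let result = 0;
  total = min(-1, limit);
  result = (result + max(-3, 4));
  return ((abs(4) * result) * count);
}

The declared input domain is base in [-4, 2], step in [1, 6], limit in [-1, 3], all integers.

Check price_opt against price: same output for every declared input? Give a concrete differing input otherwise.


The two versions differ — the changes include statement counts differ; also loop structure differs; also local variable names differ; also boolean connective usage differs; also comparison usage differs.
One worked example (base=-4, step=6, limit=-1) — price: total becomes 3; next count becomes 5; next ((abs(base) - min(limit, limit)) != (step + count)) evaluates to true; next limit becomes -7; next result becomes 0; next at idx=1:; next result becomes 4; next total becomes -7; next final value 80; price_opt: total becomes 3; next count becomes 5; next (!((abs(base) - min(limit, limit)) == (step + count))) evaluates to true; next limit becomes -7; next result becomes 0; next total becomes -7; next result becomes 4; next final value 80; agreement on 80.
Across all 210 domain points the two functions coincide.
verdict: equivalent


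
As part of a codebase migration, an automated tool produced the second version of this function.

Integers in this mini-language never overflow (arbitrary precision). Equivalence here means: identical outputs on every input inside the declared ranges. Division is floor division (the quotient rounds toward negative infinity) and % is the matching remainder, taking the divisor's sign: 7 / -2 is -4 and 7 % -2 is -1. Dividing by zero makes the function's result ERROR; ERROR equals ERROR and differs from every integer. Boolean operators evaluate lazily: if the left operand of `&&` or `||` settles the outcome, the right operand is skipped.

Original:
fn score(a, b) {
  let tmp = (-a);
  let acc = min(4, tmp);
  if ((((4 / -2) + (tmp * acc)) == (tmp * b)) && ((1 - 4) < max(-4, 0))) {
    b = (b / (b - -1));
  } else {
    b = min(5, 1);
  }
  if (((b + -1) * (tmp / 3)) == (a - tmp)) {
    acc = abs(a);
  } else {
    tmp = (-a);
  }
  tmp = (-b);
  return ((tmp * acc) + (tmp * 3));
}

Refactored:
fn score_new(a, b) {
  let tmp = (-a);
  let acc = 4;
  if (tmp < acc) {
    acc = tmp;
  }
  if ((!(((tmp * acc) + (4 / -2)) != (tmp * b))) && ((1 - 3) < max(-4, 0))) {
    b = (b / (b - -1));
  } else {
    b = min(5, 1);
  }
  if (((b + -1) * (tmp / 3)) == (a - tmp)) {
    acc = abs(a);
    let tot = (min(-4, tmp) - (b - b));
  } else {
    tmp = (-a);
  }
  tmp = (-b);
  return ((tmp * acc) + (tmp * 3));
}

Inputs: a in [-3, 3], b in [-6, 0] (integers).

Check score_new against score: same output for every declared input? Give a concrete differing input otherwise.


The one real change (`4` became `3`) has no effect anywhere in the declared ranges.
Spot check at a=-2, b=-3 — score: tmp becomes 2; next acc becomes 2; next ((((4 / -2) + (tmp * acc)) == (tmp * b)) && ((1 - 4) < max(-4, 0))) evaluates to false; next b becomes 1; next (((b + -1) * (tmp / 3)) == (a - tmp)) evaluates to false; next tmp becomes 2; next tmp becomes -1; next final value -5. score_new: tmp becomes 2; next acc becomes 4; next (tmp < acc) evaluates to true; next acc becomes 2; next ((!(((tmp * acc) + (4 / -2)) != (tmp * b))) && ((1 - 3) < max(-4, 0))) evaluates to false; next b becomes 1; next (((b + -1) * (tmp / 3)) == (a - tmp)) evaluates to false; next tmp becomes 2; next tmp becomes -1; next final value -5. Both give -5.
Across all 49 domain points the two functions coincide.
verdict: equivalent


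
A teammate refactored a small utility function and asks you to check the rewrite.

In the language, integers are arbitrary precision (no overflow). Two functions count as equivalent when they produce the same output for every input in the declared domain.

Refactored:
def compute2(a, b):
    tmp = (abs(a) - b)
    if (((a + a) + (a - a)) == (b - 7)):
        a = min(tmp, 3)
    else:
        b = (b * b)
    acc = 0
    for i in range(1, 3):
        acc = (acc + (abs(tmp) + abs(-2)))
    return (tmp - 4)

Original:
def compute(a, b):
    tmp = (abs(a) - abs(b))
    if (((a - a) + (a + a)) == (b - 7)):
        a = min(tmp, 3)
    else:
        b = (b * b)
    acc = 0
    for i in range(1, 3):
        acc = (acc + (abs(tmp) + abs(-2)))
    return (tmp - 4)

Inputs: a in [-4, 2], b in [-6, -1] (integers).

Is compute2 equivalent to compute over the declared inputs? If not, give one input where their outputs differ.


Try a=-4, b=-6.
compute: tmp=-2, then (((a - a) + (a + a)) == (b - 7)) is false, then b=36, then acc=0, then (i=1), then acc=4, then (i=2), then acc=8, then returns -6
compute2: tmp=10, then (((a + a) + (a - a)) == (b - 7)) is false, then b=36, then acc=0, then (i=1), then acc=12, then (i=2), then acc=24, then returns 6
-6 != 6, so the rewrite changes behavior.
verdict: not equivalent; witness: a=-4, b=-6


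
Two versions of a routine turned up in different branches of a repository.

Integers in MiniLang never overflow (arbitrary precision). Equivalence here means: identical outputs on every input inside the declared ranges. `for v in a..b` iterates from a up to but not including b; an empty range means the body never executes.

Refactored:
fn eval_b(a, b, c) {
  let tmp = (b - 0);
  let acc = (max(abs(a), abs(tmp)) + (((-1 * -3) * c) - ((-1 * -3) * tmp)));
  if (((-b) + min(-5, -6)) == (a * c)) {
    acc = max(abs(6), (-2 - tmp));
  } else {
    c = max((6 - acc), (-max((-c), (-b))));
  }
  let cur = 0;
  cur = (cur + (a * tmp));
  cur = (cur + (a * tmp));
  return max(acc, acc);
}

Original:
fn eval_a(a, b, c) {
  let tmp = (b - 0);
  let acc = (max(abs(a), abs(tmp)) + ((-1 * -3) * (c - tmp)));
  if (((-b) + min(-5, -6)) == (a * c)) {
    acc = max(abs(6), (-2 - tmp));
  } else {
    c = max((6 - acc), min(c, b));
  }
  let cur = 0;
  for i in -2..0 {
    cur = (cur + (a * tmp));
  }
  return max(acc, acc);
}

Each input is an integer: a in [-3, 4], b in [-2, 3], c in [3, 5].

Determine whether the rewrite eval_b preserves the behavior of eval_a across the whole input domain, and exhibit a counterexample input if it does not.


Changes here: local variable names differ; loop structure differs; constant usage differs; arithmetic usage differs; min/max/abs usage differs; the full 144-point sweep finds no disagreement.
verdict: equivalent


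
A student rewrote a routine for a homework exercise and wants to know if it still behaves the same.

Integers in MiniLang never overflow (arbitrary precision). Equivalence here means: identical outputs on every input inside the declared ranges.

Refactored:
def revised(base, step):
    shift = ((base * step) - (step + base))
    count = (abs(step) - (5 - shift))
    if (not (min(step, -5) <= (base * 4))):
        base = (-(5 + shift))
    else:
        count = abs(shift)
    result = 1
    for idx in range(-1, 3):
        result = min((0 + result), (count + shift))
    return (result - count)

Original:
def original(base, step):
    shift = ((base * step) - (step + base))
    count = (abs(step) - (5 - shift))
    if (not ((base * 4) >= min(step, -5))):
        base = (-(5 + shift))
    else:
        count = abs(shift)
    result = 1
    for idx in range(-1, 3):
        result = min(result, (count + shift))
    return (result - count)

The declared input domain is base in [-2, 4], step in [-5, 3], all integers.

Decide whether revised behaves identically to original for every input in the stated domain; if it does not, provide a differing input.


Changes here: arithmetic usage differs; also comparison usage differs; also constant usage differs; the full 63-point sweep finds no disagreement.
verdict: equivalent


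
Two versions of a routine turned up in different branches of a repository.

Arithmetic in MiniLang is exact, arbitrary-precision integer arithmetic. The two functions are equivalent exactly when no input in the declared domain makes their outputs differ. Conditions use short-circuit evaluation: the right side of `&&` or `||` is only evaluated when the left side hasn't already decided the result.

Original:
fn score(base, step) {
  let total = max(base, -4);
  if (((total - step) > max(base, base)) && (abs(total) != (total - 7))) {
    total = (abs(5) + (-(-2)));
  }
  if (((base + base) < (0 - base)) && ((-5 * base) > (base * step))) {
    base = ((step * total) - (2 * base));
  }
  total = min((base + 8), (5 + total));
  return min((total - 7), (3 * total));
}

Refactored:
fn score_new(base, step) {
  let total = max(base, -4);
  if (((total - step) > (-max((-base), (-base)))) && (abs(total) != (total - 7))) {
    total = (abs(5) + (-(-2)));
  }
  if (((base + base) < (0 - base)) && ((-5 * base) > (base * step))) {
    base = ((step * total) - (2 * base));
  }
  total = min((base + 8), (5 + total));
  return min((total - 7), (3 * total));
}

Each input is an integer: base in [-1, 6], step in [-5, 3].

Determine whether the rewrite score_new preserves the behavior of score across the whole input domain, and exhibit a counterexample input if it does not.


Whatever the rewrite altered, no input in the stated domain can expose a difference; all 72 inputs agree.
verdict: equivalent


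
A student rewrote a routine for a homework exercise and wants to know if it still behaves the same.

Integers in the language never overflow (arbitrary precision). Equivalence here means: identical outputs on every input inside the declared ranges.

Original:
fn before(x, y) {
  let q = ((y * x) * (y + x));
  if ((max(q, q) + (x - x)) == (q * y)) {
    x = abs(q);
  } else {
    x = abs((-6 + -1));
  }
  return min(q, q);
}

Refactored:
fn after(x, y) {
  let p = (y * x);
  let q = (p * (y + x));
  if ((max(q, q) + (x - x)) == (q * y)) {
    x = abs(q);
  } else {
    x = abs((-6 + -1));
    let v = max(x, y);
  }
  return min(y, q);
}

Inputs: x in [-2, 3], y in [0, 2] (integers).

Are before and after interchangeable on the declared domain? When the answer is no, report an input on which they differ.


The rewrite breaks on x=-2, y=1, where the results are 2 and 1.
before: q becomes 2; next ((max(q, q) + (x - x)) == (q * y)) evaluates to true; next x becomes 2; next final value 2
after: p becomes -2; next q becomes 2; next ((max(q, q) + (x - x)) == (q * y)) evaluates to true; next x becomes 2; next final value 1
verdict: not equivalent; witness: x=-2, y=1


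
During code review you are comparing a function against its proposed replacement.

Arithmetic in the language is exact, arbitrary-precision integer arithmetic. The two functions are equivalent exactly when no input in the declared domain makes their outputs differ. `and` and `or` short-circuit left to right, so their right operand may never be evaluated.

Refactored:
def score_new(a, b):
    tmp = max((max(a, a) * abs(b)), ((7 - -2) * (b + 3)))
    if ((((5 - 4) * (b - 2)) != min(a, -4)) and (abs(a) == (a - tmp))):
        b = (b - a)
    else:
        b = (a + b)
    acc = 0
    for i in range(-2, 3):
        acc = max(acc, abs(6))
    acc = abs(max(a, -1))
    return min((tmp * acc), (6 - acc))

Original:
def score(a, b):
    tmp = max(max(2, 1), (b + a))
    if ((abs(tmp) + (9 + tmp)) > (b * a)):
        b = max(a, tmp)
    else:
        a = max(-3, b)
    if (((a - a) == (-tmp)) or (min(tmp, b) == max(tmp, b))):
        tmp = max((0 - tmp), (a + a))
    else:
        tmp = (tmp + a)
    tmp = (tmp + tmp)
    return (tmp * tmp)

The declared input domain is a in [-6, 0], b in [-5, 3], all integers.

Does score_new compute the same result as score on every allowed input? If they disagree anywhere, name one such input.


There is a counterexample at a=-6, b=-5: 4 on one side, -18 on the other.
score: tmp=2, then ((abs(tmp) + (9 + tmp)) > (b * a)) is false, then a=-3, then (((a - a) == (-tmp)) or (min(tmp, b) == max(tmp, b))) is false, then tmp=-1, then tmp=-2, then returns 4
score_new: tmp=-18, then ((((5 - 4) * (b - 2)) != min(a, -4)) and (abs(a) == (a - tmp))) is false, then b=-11, then acc=0, then (i=-2), then acc=6, then (i=-1), then acc=6, then (i=0), then acc=6, then (i=1), then acc=6, then (i=2), then acc=6, then acc=1, then returns -18
verdict: not equivalent; witness: a=-6, b=-5


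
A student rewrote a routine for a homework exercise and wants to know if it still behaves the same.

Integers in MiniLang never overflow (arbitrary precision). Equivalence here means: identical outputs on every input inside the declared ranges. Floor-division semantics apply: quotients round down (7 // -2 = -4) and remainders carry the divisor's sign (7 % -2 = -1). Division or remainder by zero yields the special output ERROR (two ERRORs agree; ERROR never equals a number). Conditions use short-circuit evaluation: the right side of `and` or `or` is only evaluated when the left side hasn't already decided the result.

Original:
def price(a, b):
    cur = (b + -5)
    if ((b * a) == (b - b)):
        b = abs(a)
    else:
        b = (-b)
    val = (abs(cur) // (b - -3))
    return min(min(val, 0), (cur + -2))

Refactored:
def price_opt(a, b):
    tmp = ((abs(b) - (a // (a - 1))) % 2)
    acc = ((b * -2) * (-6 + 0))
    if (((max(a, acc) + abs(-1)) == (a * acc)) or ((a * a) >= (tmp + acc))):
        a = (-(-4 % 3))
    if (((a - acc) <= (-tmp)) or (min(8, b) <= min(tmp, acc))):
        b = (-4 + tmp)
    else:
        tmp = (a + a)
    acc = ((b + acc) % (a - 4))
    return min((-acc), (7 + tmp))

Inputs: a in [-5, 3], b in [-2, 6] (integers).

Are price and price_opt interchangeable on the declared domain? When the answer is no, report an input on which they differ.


The rewrite breaks on a=-5, b=-2, where the results are -9 and 2.
price: cur = -7; ((b * a) == (b - b)) -> false; b = 2; val = 1; return -9
price_opt: tmp = 0; acc = -24; (((max(a, acc) + abs(-1)) == (a * acc)) or ((a * a) >= (tmp + acc))) -> true; a = -2; (((a - acc) <= (-tmp)) or (min(8, b) <= min(tmp, acc))) -> false; tmp = -4; acc = -2; return 2
verdict: not equivalent; witness: a=-5, b=-2


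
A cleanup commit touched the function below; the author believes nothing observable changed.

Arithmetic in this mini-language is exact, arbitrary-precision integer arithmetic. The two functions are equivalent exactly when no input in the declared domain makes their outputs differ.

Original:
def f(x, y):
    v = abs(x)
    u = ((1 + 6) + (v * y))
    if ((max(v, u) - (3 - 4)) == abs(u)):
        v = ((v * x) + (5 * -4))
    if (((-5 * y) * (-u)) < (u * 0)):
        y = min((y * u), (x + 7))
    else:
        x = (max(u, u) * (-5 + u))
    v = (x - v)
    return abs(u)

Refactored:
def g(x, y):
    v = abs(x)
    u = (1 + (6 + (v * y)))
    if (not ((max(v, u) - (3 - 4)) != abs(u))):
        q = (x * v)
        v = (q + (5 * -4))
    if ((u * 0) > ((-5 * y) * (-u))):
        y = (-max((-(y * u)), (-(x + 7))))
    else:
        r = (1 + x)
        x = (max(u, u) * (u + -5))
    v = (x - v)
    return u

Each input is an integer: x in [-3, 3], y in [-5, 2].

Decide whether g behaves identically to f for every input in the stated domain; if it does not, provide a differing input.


Not equivalent: x=-3, y=-5 separates them (8 vs -8).
f: v := 3 | u := -8 | ((max(v, u) - (3 - 4)) == abs(u)): false | (((-5 * y) * (-u)) < (u * 0)): false | x := 104 | v := 101 | result 8
g: v := 3 | u := -8 | (not ((max(v, u) - (3 - 4)) != abs(u))): false | ((u * 0) > ((-5 * y) * (-u))): false | r := -2 | x := 104 | v := 101 | result -8
verdict: not equivalent; witness: x=-3, y=-5


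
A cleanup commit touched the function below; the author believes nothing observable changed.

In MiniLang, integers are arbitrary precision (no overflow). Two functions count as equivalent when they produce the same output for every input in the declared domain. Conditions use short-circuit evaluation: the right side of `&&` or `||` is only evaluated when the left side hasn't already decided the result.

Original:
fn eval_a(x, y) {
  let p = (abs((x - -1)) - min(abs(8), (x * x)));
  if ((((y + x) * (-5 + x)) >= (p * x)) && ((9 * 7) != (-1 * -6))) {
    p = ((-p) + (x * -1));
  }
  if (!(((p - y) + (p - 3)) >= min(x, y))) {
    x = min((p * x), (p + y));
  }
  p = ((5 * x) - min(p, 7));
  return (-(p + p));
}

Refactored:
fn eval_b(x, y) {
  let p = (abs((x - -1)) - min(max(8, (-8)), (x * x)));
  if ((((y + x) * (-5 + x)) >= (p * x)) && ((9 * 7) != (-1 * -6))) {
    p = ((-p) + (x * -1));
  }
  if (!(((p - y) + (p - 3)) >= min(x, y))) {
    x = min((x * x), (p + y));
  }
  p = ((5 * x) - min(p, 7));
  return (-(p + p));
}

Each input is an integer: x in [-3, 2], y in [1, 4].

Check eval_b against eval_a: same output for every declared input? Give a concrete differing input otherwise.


The rewrite breaks on x=2, y=1, where the results are 18 and -2.
eval_a: p = -1; ((((y + x) * (-5 + x)) >= (p * x)) && ((9 * 7) != (-1 * -6))) -> false; (!(((p - y) + (p - 3)) >= min(x, y))) -> true; x = -2; p = -9; return 18
eval_b: p = -1; ((((y + x) * (-5 + x)) >= (p * x)) && ((9 * 7) != (-1 * -6))) -> false; (!(((p - y) + (p - 3)) >= min(x, y))) -> true; x = 0; p = 1; return -2
verdict: not equivalent; witness: x=2, y=1


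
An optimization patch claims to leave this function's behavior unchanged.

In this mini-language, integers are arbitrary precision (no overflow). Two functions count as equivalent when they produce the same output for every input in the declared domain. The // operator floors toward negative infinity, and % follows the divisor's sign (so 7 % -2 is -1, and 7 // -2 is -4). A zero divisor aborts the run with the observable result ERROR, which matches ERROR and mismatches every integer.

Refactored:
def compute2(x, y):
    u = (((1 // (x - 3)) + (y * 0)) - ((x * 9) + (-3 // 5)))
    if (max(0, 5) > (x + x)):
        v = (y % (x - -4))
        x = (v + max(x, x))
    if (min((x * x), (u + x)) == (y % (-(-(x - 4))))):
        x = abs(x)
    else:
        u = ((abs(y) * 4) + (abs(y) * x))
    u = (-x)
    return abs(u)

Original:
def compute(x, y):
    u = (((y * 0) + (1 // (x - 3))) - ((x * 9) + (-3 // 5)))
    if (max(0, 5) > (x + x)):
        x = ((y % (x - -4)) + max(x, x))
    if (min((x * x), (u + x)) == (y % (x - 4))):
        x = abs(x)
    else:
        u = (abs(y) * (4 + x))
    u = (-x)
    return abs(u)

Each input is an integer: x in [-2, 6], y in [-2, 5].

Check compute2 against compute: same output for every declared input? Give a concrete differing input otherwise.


Comparing the listings, the differences include: arithmetic usage differs, min/max/abs usage differs, statement counts differ, local variable names differ.
As a probe, take x=6, y=0: compute runs u becomes -53; next (max(0, 5) > (x + x)) evaluates to false; next (min((x * x), (u + x)) == (y % (x - 4))) evaluates to false; next u becomes 0; next u becomes -6; next final value 6; compute2 runs u becomes -53; next (max(0, 5) > (x + x)) evaluates to false; next (min((x * x), (u + x)) == (y % (-(-(x - 4))))) evaluates to false; next u becomes 0; next u becomes -6; next final value 6; both end at 6.
Checked all 72 inputs in the declared domain: the outputs agree on every one.
verdict: equivalent
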